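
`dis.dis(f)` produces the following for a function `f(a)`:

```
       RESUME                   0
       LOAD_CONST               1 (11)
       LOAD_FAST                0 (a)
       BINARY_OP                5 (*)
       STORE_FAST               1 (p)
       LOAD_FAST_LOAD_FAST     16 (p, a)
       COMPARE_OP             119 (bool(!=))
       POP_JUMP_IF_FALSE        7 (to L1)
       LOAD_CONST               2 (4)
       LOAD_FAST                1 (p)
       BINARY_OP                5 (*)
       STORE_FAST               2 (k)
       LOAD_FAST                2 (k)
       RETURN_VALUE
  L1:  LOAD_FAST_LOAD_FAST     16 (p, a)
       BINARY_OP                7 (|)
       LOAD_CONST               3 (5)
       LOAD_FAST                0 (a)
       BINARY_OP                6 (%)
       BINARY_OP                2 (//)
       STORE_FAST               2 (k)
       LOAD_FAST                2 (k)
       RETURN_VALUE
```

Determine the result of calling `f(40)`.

1760

LOAD_CONST → push 11. Stack: [11]
LOAD_FAST a → push 40. Stack: [11, 40]
BINARY_OP * → 11 * 40 = 440. Stack: [440]
STORE_FAST p → p=440. Stack: []
LOAD_FAST_LOAD_FAST p,a → push 440,40. Stack: [440, 40]
COMPARE_OP bool(!=) → 440 vs 40 = True. Stack: [True]
POP_JUMP_IF_FALSE → pop True; no jump. Stack: []
LOAD_CONST → push 4. Stack: [4]
LOAD_FAST p → push 440. Stack: [4, 440]
BINARY_OP * → 4 * 440 = 1760. Stack: [1760]
STORE_FAST k → k=1760. Stack: []
LOAD_FAST k → push 1760. Stack: [1760]
RETURN_VALUE → return 1760.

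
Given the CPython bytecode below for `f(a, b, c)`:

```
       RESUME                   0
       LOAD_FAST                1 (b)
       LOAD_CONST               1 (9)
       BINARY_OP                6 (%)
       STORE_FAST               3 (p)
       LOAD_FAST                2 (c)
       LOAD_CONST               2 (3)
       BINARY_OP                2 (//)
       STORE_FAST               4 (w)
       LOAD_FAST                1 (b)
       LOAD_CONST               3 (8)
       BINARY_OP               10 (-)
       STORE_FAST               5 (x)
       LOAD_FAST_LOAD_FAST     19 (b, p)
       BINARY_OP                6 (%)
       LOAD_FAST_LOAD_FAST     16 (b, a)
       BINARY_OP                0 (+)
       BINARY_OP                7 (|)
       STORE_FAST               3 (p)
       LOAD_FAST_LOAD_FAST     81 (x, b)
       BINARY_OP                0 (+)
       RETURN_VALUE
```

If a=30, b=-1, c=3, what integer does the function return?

-10

LOAD_FAST b → push -1. Stack: [-1]
LOAD_CONST → push 9. Stack: [-1, 9]
BINARY_OP % → -1 % 9 = 8. Stack: [8]
STORE_FAST p → p=8. Stack: []
LOAD_FAST c → push 3. Stack: [3]
LOAD_CONST → push 3. Stack: [3, 3]
BINARY_OP // → 3 // 3 = 1. Stack: [1]
STORE_FAST w → w=1. Stack: []
LOAD_FAST b → push -1. Stack: [-1]
LOAD_CONST → push 8. Stack: [-1, 8]
BINARY_OP - → -1 - 8 = -9. Stack: [-9]
STORE_FAST x → x=-9. Stack: []
LOAD_FAST_LOAD_FAST b,p → push -1,8. Stack: [-1, 8]
BINARY_OP % → -1 % 8 = 7. Stack: [7]
LOAD_FAST_LOAD_FAST b,a → push -1,30. Stack: [7, -1, 30]
BINARY_OP + → -1 + 30 = 29. Stack: [7, 29]
BINARY_OP | → 7 | 29 = 31. Stack: [31]
STORE_FAST p → p=31. Stack: []
LOAD_FAST_LOAD_FAST x,b → push -9,-1. Stack: [-9, -1]
BINARY_OP + → -9 + -1 = -10. Stack: [-10]
RETURN_VALUE → return -10.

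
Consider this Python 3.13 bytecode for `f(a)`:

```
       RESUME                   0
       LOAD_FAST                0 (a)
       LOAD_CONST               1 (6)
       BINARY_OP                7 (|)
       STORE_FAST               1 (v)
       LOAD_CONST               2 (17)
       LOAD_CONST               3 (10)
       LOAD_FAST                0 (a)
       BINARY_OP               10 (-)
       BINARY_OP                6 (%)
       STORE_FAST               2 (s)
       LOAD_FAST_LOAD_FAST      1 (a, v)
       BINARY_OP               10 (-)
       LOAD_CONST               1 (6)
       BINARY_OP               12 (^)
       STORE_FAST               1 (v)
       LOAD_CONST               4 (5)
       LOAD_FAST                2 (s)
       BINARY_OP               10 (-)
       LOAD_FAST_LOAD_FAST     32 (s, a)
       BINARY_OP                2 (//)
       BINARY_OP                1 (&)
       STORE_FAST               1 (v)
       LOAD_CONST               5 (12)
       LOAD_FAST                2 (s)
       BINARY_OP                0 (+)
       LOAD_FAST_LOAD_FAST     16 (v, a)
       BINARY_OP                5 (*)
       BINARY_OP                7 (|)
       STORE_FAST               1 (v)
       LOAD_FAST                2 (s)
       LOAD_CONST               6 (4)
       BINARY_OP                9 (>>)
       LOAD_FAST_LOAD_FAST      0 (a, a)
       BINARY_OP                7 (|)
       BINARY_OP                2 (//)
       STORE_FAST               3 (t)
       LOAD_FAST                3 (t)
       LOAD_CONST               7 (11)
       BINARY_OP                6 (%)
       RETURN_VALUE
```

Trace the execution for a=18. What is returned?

LOAD_FAST a → push 18. Stack: [18]
LOAD_CONST → push 6. Stack: [18, 6]
BINARY_OP | → 18 | 6 = 22. Stack: [22]
STORE_FAST v → v=22. Stack: []
LOAD_CONST → push 17. Stack: [17]
LOAD_CONST → push 10. Stack: [17, 10]
LOAD_FAST a → push 18. Stack: [17, 10, 18]
BINARY_OP - → 10 - 18 = -8. Stack: [17, -8]
BINARY_OP % → 17 % -8 = -7. Stack: [-7]
STORE_FAST s → s=-7. Stack: []
LOAD_FAST_LOAD_FAST a,v → push 18,22. Stack: [18, 22]
BINARY_OP - → 18 - 22 = -4. Stack: [-4]
LOAD_CONST → push 6. Stack: [-4, 6]
BINARY_OP ^ → -4 ^ 6 = -6. Stack: [-6]
STORE_FAST v → v=-6. Stack: []
LOAD_CONST → push 5. Stack: [5]
LOAD_FAST s → push -7. Stack: [5, -7]
BINARY_OP - → 5 - -7 = 12. Stack: [12]
LOAD_FAST_LOAD_FAST s,a → push -7,18. Stack: [12, -7, 18]
BINARY_OP // → -7 // 18 = -1. Stack: [12, -1]
BINARY_OP & → 12 & -1 = 12. Stack: [12]
STORE_FAST v → v=12. Stack: []
LOAD_CONST → push 12. Stack: [12]
LOAD_FAST s → push -7. Stack: [12, -7]
BINARY_OP + → 12 + -7 = 5. Stack: [5]
LOAD_FAST_LOAD_FAST v,a → push 12,18. Stack: [5, 12, 18]
BINARY_OP * → 12 * 18 = 216. Stack: [5, 216]
BINARY_OP | → 5 | 216 = 221. Stack: [221]
STORE_FAST v → v=221. Stack: []
LOAD_FAST s → push -7. Stack: [-7]
LOAD_CONST → push 4. Stack: [-7, 4]
BINARY_OP >> → -7 >> 4 = -1. Stack: [-1]
LOAD_FAST_LOAD_FAST a,a → push 18,18. Stack: [-1, 18, 18]
BINARY_OP | → 18 | 18 = 18. Stack: [-1, 18]
BINARY_OP // → -1 // 18 = -1. Stack: [-1]
STORE_FAST t → t=-1. Stack: []
LOAD_FAST t → push -1. Stack: [-1]
LOAD_CONST → push 11. Stack: [-1, 11]
BINARY_OP % → -1 % 11 = 10. Stack: [10]
RETURN_VALUE → return 10.

10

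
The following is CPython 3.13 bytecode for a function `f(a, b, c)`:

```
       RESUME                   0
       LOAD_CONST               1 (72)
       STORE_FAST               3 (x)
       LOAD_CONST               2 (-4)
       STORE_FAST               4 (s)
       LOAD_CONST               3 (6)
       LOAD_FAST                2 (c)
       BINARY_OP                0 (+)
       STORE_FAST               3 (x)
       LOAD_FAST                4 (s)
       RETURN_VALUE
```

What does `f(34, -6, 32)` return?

-4

LOAD_CONST → push 72. Stack: [72]
STORE_FAST x → x=72. Stack: []
LOAD_CONST → push -4. Stack: [-4]
STORE_FAST s → s=-4. Stack: []
LOAD_CONST → push 6. Stack: [6]
LOAD_FAST c → push 32. Stack: [6, 32]
BINARY_OP + → 6 + 32 = 38. Stack: [38]
STORE_FAST x → x=38. Stack: []
LOAD_FAST s → push -4. Stack: [-4]
RETURN_VALUE → return -4.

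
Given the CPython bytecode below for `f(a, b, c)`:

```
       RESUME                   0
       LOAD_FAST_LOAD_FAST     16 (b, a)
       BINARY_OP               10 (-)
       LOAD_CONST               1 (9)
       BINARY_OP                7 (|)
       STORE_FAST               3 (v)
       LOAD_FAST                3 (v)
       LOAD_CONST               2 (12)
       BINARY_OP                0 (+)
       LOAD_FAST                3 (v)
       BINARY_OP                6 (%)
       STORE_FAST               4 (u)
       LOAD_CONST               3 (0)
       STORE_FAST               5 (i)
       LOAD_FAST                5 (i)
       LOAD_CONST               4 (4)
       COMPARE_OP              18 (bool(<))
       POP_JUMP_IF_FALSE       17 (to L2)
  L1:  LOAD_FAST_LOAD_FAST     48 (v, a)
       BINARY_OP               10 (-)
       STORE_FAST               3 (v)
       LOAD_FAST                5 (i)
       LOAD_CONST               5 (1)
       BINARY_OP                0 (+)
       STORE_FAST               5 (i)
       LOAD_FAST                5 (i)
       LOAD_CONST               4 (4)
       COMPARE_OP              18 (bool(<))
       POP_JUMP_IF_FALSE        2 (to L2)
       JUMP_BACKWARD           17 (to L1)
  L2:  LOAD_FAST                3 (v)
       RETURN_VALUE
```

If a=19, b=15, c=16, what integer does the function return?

-79

LOAD_FAST_LOAD_FAST b,a → push 15,19. Stack: [15, 19]
BINARY_OP - → 15 - 19 = -4. Stack: [-4]
LOAD_CONST → push 9. Stack: [-4, 9]
BINARY_OP | → -4 | 9 = -3. Stack: [-3]
STORE_FAST v → v=-3. Stack: []
LOAD_FAST v → push -3. Stack: [-3]
LOAD_CONST → push 12. Stack: [-3, 12]
BINARY_OP + → -3 + 12 = 9. Stack: [9]
LOAD_FAST v → push -3. Stack: [9, -3]
BINARY_OP % → 9 % -3 = 0. Stack: [0]
STORE_FAST u → u=0. Stack: []
LOAD_CONST → push 0. Stack: [0]
STORE_FAST i → i=0. Stack: []
LOAD_FAST i → push 0. Stack: [0]
LOAD_CONST → push 4. Stack: [0, 4]
COMPARE_OP bool(<) → 0 vs 4 = True. Stack: [True]
POP_JUMP_IF_FALSE → pop True; no jump. Stack: []
LOAD_FAST_LOAD_FAST v,a → push -3,19. Stack: [-3, 19]
BINARY_OP - → -3 - 19 = -22. Stack: [-22]
STORE_FAST v → v=-22. Stack: []
LOAD_FAST i → push 0. Stack: [0]
LOAD_CONST → push 1. Stack: [0, 1]
BINARY_OP + → 0 + 1 = 1. Stack: [1]
STORE_FAST i → i=1. Stack: []
LOAD_FAST i → push 1. Stack: [1]
LOAD_CONST → push 4. Stack: [1, 4]
COMPARE_OP bool(<) → 1 vs 4 = True. Stack: [True]
POP_JUMP_IF_FALSE → pop True; no jump. Stack: []
LOAD_FAST_LOAD_FAST v,a → push -22,19. Stack: [-22, 19]
BINARY_OP - → -22 - 19 = -41. Stack: [-41]
STORE_FAST v → v=-41. Stack: []
LOAD_FAST i → push 1. Stack: [1]
LOAD_CONST → push 1. Stack: [1, 1]
BINARY_OP + → 1 + 1 = 2. Stack: [2]
STORE_FAST i → i=2. Stack: []
LOAD_FAST i → push 2. Stack: [2]
LOAD_CONST → push 4. Stack: [2, 4]
COMPARE_OP bool(<) → 2 vs 4 = True. Stack: [True]
POP_JUMP_IF_FALSE → pop True; no jump. Stack: []
LOAD_FAST_LOAD_FAST v,a → push -41,19. Stack: [-41, 19]
BINARY_OP - → -41 - 19 = -60. Stack: [-60]
STORE_FAST v → v=-60. Stack: []
LOAD_FAST i → push 2. Stack: [2]
LOAD_CONST → push 1. Stack: [2, 1]
BINARY_OP + → 2 + 1 = 3. Stack: [3]
STORE_FAST i → i=3. Stack: []
LOAD_FAST i → push 3. Stack: [3]
LOAD_CONST → push 4. Stack: [3, 4]
COMPARE_OP bool(<) → 3 vs 4 = True. Stack: [True]
POP_JUMP_IF_FALSE → pop True; no jump. Stack: []
LOAD_FAST_LOAD_FAST v,a → push -60,19. Stack: [-60, 19]
BINARY_OP - → -60 - 19 = -79. Stack: [-79]
STORE_FAST v → v=-79. Stack: []
LOAD_FAST i → push 3. Stack: [3]
LOAD_CONST → push 1. Stack: [3, 1]
BINARY_OP + → 3 + 1 = 4. Stack: [4]
STORE_FAST i → i=4. Stack: []
LOAD_FAST i → push 4. Stack: [4]
LOAD_CONST → push 4. Stack: [4, 4]
COMPARE_OP bool(<) → 4 vs 4 = False. Stack: [False]
POP_JUMP_IF_FALSE → pop False; jump. Stack: []
LOAD_FAST v → push -79. Stack: [-79]
RETURN_VALUE → return -79.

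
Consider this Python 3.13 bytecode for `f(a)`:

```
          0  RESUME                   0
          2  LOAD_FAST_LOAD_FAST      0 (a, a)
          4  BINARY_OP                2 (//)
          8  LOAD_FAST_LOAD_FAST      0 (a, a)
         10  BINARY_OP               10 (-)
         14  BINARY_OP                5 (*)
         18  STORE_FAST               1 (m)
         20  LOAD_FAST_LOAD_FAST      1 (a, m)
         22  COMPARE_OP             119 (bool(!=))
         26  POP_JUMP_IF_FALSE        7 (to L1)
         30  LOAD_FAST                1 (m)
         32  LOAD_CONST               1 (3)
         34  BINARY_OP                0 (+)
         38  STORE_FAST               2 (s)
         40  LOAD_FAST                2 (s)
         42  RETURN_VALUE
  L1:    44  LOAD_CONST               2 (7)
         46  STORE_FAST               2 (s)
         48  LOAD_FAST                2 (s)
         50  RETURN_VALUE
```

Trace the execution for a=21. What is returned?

3

LOAD_FAST_LOAD_FAST a,a → push 21,21. Stack: [21, 21]
BINARY_OP // → 21 // 21 = 1. Stack: [1]
LOAD_FAST_LOAD_FAST a,a → push 21,21. Stack: [1, 21, 21]
BINARY_OP - → 21 - 21 = 0. Stack: [1, 0]
BINARY_OP * → 1 * 0 = 0. Stack: [0]
STORE_FAST m → m=0. Stack: []
LOAD_FAST_LOAD_FAST a,m → push 21,0. Stack: [21, 0]
COMPARE_OP bool(!=) → 21 vs 0 = True. Stack: [True]
POP_JUMP_IF_FALSE → pop True; no jump. Stack: []
LOAD_FAST m → push 0. Stack: [0]
LOAD_CONST → push 3. Stack: [0, 3]
BINARY_OP + → 0 + 3 = 3. Stack: [3]
STORE_FAST s → s=3. Stack: []
LOAD_FAST s → push 3. Stack: [3]
RETURN_VALUE → return 3.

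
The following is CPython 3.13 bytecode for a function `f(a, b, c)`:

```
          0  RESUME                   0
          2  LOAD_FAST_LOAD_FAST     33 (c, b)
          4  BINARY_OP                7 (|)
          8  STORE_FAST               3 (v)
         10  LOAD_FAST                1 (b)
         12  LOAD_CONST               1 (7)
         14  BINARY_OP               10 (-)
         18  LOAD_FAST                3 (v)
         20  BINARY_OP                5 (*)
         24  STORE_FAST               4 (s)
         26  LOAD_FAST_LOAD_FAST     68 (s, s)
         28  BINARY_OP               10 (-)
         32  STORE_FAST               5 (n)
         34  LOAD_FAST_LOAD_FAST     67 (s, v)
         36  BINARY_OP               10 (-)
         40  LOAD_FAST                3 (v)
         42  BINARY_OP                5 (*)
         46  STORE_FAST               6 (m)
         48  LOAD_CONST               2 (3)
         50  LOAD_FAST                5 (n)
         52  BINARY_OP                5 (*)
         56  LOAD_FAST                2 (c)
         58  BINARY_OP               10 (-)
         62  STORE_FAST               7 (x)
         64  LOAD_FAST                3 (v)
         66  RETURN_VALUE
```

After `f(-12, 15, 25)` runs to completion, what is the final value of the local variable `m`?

LOAD_FAST_LOAD_FAST c,b → push 25,15. Stack: [25, 15]
BINARY_OP | → 25 | 15 = 31. Stack: [31]
STORE_FAST v → v=31. Stack: []
LOAD_FAST b → push 15. Stack: [15]
LOAD_CONST → push 7. Stack: [15, 7]
BINARY_OP - → 15 - 7 = 8. Stack: [8]
LOAD_FAST v → push 31. Stack: [8, 31]
BINARY_OP * → 8 * 31 = 248. Stack: [248]
STORE_FAST s → s=248. Stack: []
LOAD_FAST_LOAD_FAST s,s → push 248,248. Stack: [248, 248]
BINARY_OP - → 248 - 248 = 0. Stack: [0]
STORE_FAST n → n=0. Stack: []
LOAD_FAST_LOAD_FAST s,v → push 248,31. Stack: [248, 31]
BINARY_OP - → 248 - 31 = 217. Stack: [217]
LOAD_FAST v → push 31. Stack: [217, 31]
BINARY_OP * → 217 * 31 = 6727. Stack: [6727]
STORE_FAST m → m=6727. Stack: []
LOAD_CONST → push 3. Stack: [3]
LOAD_FAST n → push 0. Stack: [3, 0]
BINARY_OP * → 3 * 0 = 0. Stack: [0]
LOAD_FAST c → push 25. Stack: [0, 25]
BINARY_OP - → 0 - 25 = -25. Stack: [-25]
STORE_FAST x → x=-25. Stack: []
LOAD_FAST v → push 31. Stack: [31]
RETURN_VALUE → return 31.

6727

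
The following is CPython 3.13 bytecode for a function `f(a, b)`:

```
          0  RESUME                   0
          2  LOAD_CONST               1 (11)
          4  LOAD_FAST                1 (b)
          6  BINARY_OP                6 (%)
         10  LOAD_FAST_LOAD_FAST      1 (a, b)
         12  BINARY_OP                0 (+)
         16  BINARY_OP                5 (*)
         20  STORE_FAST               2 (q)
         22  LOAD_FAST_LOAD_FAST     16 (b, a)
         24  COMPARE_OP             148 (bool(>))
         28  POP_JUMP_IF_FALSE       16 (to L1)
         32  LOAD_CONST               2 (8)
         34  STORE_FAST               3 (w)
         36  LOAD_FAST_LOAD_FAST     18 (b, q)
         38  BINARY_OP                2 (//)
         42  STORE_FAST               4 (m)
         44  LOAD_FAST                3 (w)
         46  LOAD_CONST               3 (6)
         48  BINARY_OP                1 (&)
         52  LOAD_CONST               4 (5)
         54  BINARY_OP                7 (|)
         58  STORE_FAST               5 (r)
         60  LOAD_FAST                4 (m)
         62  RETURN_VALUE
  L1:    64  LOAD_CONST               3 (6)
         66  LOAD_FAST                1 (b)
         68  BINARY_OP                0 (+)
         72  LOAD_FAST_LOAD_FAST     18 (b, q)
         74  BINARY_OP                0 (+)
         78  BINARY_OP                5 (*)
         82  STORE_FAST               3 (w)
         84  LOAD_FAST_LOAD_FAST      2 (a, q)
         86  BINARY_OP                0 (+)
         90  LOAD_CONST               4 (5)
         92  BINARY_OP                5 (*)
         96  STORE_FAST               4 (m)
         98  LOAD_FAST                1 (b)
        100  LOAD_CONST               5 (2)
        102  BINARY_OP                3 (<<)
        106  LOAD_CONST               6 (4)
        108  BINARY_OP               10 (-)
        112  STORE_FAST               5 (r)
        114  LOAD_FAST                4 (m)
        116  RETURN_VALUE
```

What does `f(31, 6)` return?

1080

LOAD_CONST → push 11. Stack: [11]
LOAD_FAST b → push 6. Stack: [11, 6]
BINARY_OP % → 11 % 6 = 5. Stack: [5]
LOAD_FAST_LOAD_FAST a,b → push 31,6. Stack: [5, 31, 6]
BINARY_OP + → 31 + 6 = 37. Stack: [5, 37]
BINARY_OP * → 5 * 37 = 185. Stack: [185]
STORE_FAST q → q=185. Stack: []
LOAD_FAST_LOAD_FAST b,a → push 6,31. Stack: [6, 31]
COMPARE_OP bool(>) → 6 vs 31 = False. Stack: [False]
POP_JUMP_IF_FALSE → pop False; jump. Stack: []
LOAD_CONST → push 6. Stack: [6]
LOAD_FAST b → push 6. Stack: [6, 6]
BINARY_OP + → 6 + 6 = 12. Stack: [12]
LOAD_FAST_LOAD_FAST b,q → push 6,185. Stack: [12, 6, 185]
BINARY_OP + → 6 + 185 = 191. Stack: [12, 191]
BINARY_OP * → 12 * 191 = 2292. Stack: [2292]
STORE_FAST w → w=2292. Stack: []
LOAD_FAST_LOAD_FAST a,q → push 31,185. Stack: [31, 185]
BINARY_OP + → 31 + 185 = 216. Stack: [216]
LOAD_CONST → push 5. Stack: [216, 5]
BINARY_OP * → 216 * 5 = 1080. Stack: [1080]
STORE_FAST m → m=1080. Stack: []
LOAD_FAST b → push 6. Stack: [6]
LOAD_CONST → push 2. Stack: [6, 2]
BINARY_OP << → 6 << 2 = 24. Stack: [24]
LOAD_CONST → push 4. Stack: [24, 4]
BINARY_OP - → 24 - 4 = 20. Stack: [20]
STORE_FAST r → r=20. Stack: []
LOAD_FAST m → push 1080. Stack: [1080]
RETURN_VALUE → return 1080.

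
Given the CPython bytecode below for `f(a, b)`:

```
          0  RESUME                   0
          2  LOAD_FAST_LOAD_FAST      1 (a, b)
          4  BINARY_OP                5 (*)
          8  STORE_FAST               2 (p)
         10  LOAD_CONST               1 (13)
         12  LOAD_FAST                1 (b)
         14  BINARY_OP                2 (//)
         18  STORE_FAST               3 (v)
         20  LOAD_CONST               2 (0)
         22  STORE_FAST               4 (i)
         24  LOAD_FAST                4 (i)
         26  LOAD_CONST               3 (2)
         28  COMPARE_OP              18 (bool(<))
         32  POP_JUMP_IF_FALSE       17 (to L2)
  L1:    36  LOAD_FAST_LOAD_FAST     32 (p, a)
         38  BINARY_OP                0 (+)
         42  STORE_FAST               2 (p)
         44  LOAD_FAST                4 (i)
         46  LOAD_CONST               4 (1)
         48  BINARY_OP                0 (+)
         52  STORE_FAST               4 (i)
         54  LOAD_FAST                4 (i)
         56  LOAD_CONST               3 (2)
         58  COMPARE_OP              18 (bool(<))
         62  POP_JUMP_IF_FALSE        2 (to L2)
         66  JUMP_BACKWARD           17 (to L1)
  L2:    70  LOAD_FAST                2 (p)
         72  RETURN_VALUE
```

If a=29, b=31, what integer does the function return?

957

LOAD_FAST_LOAD_FAST a,b → push 29,31. Stack: [29, 31]
BINARY_OP * → 29 * 31 = 899. Stack: [899]
STORE_FAST p → p=899. Stack: []
LOAD_CONST → push 13. Stack: [13]
LOAD_FAST b → push 31. Stack: [13, 31]
BINARY_OP // → 13 // 31 = 0. Stack: [0]
STORE_FAST v → v=0. Stack: []
LOAD_CONST → push 0. Stack: [0]
STORE_FAST i → i=0. Stack: []
LOAD_FAST i → push 0. Stack: [0]
LOAD_CONST → push 2. Stack: [0, 2]
COMPARE_OP bool(<) → 0 vs 2 = True. Stack: [True]
POP_JUMP_IF_FALSE → pop True; no jump. Stack: []
LOAD_FAST_LOAD_FAST p,a → push 899,29. Stack: [899, 29]
BINARY_OP + → 899 + 29 = 928. Stack: [928]
STORE_FAST p → p=928. Stack: []
LOAD_FAST i → push 0. Stack: [0]
LOAD_CONST → push 1. Stack: [0, 1]
BINARY_OP + → 0 + 1 = 1. Stack: [1]
STORE_FAST i → i=1. Stack: []
LOAD_FAST i → push 1. Stack: [1]
LOAD_CONST → push 2. Stack: [1, 2]
COMPARE_OP bool(<) → 1 vs 2 = True. Stack: [True]
POP_JUMP_IF_FALSE → pop True; no jump. Stack: []
LOAD_FAST_LOAD_FAST p,a → push 928,29. Stack: [928, 29]
BINARY_OP + → 928 + 29 = 957. Stack: [957]
STORE_FAST p → p=957. Stack: []
LOAD_FAST i → push 1. Stack: [1]
LOAD_CONST → push 1. Stack: [1, 1]
BINARY_OP + → 1 + 1 = 2. Stack: [2]
STORE_FAST i → i=2. Stack: []
LOAD_FAST i → push 2. Stack: [2]
LOAD_CONST → push 2. Stack: [2, 2]
COMPARE_OP bool(<) → 2 vs 2 = False. Stack: [False]
POP_JUMP_IF_FALSE → pop False; jump. Stack: []
LOAD_FAST p → push 957. Stack: [957]
RETURN_VALUE → return 957.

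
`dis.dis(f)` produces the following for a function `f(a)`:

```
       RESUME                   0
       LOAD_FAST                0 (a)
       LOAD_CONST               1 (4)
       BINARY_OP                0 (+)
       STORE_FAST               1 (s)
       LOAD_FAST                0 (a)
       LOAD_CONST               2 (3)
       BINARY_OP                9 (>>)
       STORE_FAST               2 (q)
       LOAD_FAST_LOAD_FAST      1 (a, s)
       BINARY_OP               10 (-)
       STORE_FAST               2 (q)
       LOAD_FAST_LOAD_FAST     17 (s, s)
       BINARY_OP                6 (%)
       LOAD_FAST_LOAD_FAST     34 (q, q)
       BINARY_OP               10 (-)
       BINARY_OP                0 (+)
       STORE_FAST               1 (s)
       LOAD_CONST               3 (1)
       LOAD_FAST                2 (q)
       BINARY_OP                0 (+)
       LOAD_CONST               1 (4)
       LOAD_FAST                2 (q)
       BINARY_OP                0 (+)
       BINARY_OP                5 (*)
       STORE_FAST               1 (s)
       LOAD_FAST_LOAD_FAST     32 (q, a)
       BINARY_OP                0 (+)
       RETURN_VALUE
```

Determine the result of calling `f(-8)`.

LOAD_FAST a → push -8. Stack: [-8]
LOAD_CONST → push 4. Stack: [-8, 4]
BINARY_OP + → -8 + 4 = -4. Stack: [-4]
STORE_FAST s → s=-4. Stack: []
LOAD_FAST a → push -8. Stack: [-8]
LOAD_CONST → push 3. Stack: [-8, 3]
BINARY_OP >> → -8 >> 3 = -1. Stack: [-1]
STORE_FAST q → q=-1. Stack: []
LOAD_FAST_LOAD_FAST a,s → push -8,-4. Stack: [-8, -4]
BINARY_OP - → -8 - -4 = -4. Stack: [-4]
STORE_FAST q → q=-4. Stack: []
LOAD_FAST_LOAD_FAST s,s → push -4,-4. Stack: [-4, -4]
BINARY_OP % → -4 % -4 = 0. Stack: [0]
LOAD_FAST_LOAD_FAST q,q → push -4,-4. Stack: [0, -4, -4]
BINARY_OP - → -4 - -4 = 0. Stack: [0, 0]
BINARY_OP + → 0 + 0 = 0. Stack: [0]
STORE_FAST s → s=0. Stack: []
LOAD_CONST → push 1. Stack: [1]
LOAD_FAST q → push -4. Stack: [1, -4]
BINARY_OP + → 1 + -4 = -3. Stack: [-3]
LOAD_CONST → push 4. Stack: [-3, 4]
LOAD_FAST q → push -4. Stack: [-3, 4, -4]
BINARY_OP + → 4 + -4 = 0. Stack: [-3, 0]
BINARY_OP * → -3 * 0 = 0. Stack: [0]
STORE_FAST s → s=0. Stack: []
LOAD_FAST_LOAD_FAST q,a → push -4,-8. Stack: [-4, -8]
BINARY_OP + → -4 + -8 = -12. Stack: [-12]
RETURN_VALUE → return -12.

-12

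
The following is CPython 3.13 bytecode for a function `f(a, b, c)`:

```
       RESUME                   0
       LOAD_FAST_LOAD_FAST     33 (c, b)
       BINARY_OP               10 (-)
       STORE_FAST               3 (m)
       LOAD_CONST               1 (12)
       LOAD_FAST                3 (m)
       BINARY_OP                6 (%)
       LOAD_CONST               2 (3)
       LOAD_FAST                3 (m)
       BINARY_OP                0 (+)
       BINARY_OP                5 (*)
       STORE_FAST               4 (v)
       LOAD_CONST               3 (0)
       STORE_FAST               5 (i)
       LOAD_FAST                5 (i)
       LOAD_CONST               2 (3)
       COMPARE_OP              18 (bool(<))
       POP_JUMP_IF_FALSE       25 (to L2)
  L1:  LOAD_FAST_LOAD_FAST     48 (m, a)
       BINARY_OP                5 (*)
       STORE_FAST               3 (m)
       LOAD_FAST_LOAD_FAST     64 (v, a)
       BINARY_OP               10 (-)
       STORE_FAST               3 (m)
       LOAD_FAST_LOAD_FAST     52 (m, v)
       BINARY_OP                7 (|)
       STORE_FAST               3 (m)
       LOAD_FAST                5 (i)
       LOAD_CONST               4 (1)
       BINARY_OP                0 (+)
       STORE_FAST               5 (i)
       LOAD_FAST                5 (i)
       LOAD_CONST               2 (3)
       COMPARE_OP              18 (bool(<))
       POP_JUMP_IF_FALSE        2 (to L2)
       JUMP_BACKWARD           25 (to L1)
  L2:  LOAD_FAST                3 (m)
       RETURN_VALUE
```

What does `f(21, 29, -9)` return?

1023

LOAD_FAST_LOAD_FAST c,b → push -9,29
BINARY_OP - → -9 - 29 = -38
STORE_FAST m → m=-38
LOAD_CONST → push 12
LOAD_FAST m → push -38
BINARY_OP % → 12 % -38 = -26
LOAD_CONST → push 3
LOAD_FAST m → push -38
BINARY_OP + → 3 + -38 = -35
BINARY_OP * → -26 * -35 = 910
STORE_FAST v → v=910
LOAD_CONST → push 0
STORE_FAST i → i=0
LOAD_FAST i → push 0
LOAD_CONST → push 3
COMPARE_OP bool(<) → 0 vs 3 = True
POP_JUMP_IF_FALSE → pop True; no jump
LOAD_FAST_LOAD_FAST m,a → push -38,21
BINARY_OP * → -38 * 21 = -798
STORE_FAST m → m=-798
LOAD_FAST_LOAD_FAST v,a → push 910,21
BINARY_OP - → 910 - 21 = 889
STORE_FAST m → m=889
LOAD_FAST_LOAD_FAST m,v → push 889,910
BINARY_OP | → 889 | 910 = 1023
STORE_FAST m → m=1023
LOAD_FAST i → push 0
LOAD_CONST → push 1
BINARY_OP + → 0 + 1 = 1
STORE_FAST i → i=1
LOAD_FAST i → push 1
LOAD_CONST → push 3
COMPARE_OP bool(<) → 1 vs 3 = True
POP_JUMP_IF_FALSE → pop True; no jump
LOAD_FAST_LOAD_FAST m,a → push 1023,21
BINARY_OP * → 1023 * 21 = 21483
STORE_FAST m → m=21483
LOAD_FAST_LOAD_FAST v,a → push 910,21
BINARY_OP - → 910 - 21 = 889
STORE_FAST m → m=889
LOAD_FAST_LOAD_FAST m,v → push 889,910
BINARY_OP | → 889 | 910 = 1023
STORE_FAST m → m=1023
LOAD_FAST i → push 1
LOAD_CONST → push 1
BINARY_OP + → 1 + 1 = 2
STORE_FAST i → i=2
LOAD_FAST i → push 2
LOAD_CONST → push 3
COMPARE_OP bool(<) → 2 vs 3 = True
POP_JUMP_IF_FALSE → pop True; no jump
LOAD_FAST_LOAD_FAST m,a → push 1023,21
BINARY_OP * → 1023 * 21 = 21483
STORE_FAST m → m=21483
LOAD_FAST_LOAD_FAST v,a → push 910,21
BINARY_OP - → 910 - 21 = 889
STORE_FAST m → m=889
LOAD_FAST_LOAD_FAST m,v → push 889,910
BINARY_OP | → 889 | 910 = 1023
STORE_FAST m → m=1023
LOAD_FAST i → push 2
LOAD_CONST → push 1
BINARY_OP + → 2 + 1 = 3
STORE_FAST i → i=3
LOAD_FAST i → push 3
LOAD_CONST → push 3
COMPARE_OP bool(<) → 3 vs 3 = False
POP_JUMP_IF_FALSE → pop False; jump
LOAD_FAST m → push 1023
RETURN_VALUE → return 1023.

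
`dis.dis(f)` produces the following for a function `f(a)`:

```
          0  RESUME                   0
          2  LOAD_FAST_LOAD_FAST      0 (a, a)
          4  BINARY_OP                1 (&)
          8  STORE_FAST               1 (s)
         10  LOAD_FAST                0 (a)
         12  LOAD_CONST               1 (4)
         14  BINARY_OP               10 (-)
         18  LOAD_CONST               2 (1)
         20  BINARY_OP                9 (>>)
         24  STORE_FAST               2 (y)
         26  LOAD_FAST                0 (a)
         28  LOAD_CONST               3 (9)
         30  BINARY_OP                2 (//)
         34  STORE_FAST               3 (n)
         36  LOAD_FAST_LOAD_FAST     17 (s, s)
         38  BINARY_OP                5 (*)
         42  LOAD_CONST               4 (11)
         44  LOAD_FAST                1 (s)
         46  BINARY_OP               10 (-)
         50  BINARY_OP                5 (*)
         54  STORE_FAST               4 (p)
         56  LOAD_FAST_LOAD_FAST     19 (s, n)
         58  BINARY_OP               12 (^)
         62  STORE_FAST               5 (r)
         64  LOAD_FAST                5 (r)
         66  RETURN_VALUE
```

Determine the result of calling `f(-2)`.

LOAD_FAST_LOAD_FAST a,a → push -2,-2. Stack: [-2, -2]
BINARY_OP & → -2 & -2 = -2. Stack: [-2]
STORE_FAST s → s=-2. Stack: []
LOAD_FAST a → push -2. Stack: [-2]
LOAD_CONST → push 4. Stack: [-2, 4]
BINARY_OP - → -2 - 4 = -6. Stack: [-6]
LOAD_CONST → push 1. Stack: [-6, 1]
BINARY_OP >> → -6 >> 1 = -3. Stack: [-3]
STORE_FAST y → y=-3. Stack: []
LOAD_FAST a → push -2. Stack: [-2]
LOAD_CONST → push 9. Stack: [-2, 9]
BINARY_OP // → -2 // 9 = -1. Stack: [-1]
STORE_FAST n → n=-1. Stack: []
LOAD_FAST_LOAD_FAST s,s → push -2,-2. Stack: [-2, -2]
BINARY_OP * → -2 * -2 = 4. Stack: [4]
LOAD_CONST → push 11. Stack: [4, 11]
LOAD_FAST s → push -2. Stack: [4, 11, -2]
BINARY_OP - → 11 - -2 = 13. Stack: [4, 13]
BINARY_OP * → 4 * 13 = 52. Stack: [52]
STORE_FAST p → p=52. Stack: []
LOAD_FAST_LOAD_FAST s,n → push -2,-1. Stack: [-2, -1]
BINARY_OP ^ → -2 ^ -1 = 1. Stack: [1]
STORE_FAST r → r=1. Stack: []
LOAD_FAST r → push 1. Stack: [1]
RETURN_VALUE → return 1.

1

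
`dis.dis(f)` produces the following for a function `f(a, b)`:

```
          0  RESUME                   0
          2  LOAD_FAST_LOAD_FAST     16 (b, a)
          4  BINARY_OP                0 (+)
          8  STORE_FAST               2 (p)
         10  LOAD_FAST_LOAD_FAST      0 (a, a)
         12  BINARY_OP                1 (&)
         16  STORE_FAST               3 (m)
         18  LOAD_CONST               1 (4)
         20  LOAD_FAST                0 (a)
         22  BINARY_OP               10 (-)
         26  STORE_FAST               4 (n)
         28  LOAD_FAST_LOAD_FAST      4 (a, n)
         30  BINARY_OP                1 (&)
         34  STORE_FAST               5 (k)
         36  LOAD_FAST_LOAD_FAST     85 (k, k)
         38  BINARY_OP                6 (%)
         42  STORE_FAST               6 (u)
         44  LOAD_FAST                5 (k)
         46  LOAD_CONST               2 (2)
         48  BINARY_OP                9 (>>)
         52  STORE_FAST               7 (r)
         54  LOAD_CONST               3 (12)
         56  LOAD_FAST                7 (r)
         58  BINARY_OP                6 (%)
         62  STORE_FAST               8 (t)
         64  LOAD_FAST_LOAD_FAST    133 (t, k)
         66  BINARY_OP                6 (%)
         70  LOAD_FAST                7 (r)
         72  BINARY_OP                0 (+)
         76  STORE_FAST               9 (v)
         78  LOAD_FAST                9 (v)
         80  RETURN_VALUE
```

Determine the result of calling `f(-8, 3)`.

LOAD_FAST_LOAD_FAST b,a → push 3,-8. Stack: [3, -8]
BINARY_OP + → 3 + -8 = -5. Stack: [-5]
STORE_FAST p → p=-5. Stack: []
LOAD_FAST_LOAD_FAST a,a → push -8,-8. Stack: [-8, -8]
BINARY_OP & → -8 & -8 = -8. Stack: [-8]
STORE_FAST m → m=-8. Stack: []
LOAD_CONST → push 4. Stack: [4]
LOAD_FAST a → push -8. Stack: [4, -8]
BINARY_OP - → 4 - -8 = 12. Stack: [12]
STORE_FAST n → n=12. Stack: []
LOAD_FAST_LOAD_FAST a,n → push -8,12. Stack: [-8, 12]
BINARY_OP & → -8 & 12 = 8. Stack: [8]
STORE_FAST k → k=8. Stack: []
LOAD_FAST_LOAD_FAST k,k → push 8,8. Stack: [8, 8]
BINARY_OP % → 8 % 8 = 0. Stack: [0]
STORE_FAST u → u=0. Stack: []
LOAD_FAST k → push 8. Stack: [8]
LOAD_CONST → push 2. Stack: [8, 2]
BINARY_OP >> → 8 >> 2 = 2. Stack: [2]
STORE_FAST r → r=2. Stack: []
LOAD_CONST → push 12. Stack: [12]
LOAD_FAST r → push 2. Stack: [12, 2]
BINARY_OP % → 12 % 2 = 0. Stack: [0]
STORE_FAST t → t=0. Stack: []
LOAD_FAST_LOAD_FAST t,k → push 0,8. Stack: [0, 8]
BINARY_OP % → 0 % 8 = 0. Stack: [0]
LOAD_FAST r → push 2. Stack: [0, 2]
BINARY_OP + → 0 + 2 = 2. Stack: [2]
STORE_FAST v → v=2. Stack: []
LOAD_FAST v → push 2. Stack: [2]
RETURN_VALUE → return 2.

2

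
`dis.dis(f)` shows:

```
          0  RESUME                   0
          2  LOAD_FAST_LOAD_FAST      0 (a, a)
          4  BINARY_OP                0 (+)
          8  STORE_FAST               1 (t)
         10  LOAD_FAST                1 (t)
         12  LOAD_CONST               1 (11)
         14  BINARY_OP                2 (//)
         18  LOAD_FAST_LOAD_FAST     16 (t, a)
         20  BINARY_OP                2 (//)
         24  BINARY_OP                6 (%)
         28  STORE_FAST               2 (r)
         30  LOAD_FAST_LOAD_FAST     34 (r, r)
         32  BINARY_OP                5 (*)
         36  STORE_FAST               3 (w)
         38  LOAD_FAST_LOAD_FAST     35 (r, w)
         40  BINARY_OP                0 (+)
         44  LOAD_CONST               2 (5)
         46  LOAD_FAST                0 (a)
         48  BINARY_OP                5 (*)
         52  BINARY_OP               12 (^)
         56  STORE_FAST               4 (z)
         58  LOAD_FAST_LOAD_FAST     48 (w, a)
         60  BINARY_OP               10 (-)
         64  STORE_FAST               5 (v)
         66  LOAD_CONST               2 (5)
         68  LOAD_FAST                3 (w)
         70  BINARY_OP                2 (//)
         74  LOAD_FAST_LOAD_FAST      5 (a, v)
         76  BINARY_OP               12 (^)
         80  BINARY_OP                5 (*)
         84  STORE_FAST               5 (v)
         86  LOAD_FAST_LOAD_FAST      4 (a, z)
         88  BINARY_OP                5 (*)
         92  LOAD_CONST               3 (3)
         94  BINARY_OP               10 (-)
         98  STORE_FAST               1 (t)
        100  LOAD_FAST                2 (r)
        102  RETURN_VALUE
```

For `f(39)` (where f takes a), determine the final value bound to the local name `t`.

LOAD_FAST_LOAD_FAST a,a → push 39,39. Stack: [39, 39]
BINARY_OP + → 39 + 39 = 78. Stack: [78]
STORE_FAST t → t=78. Stack: []
LOAD_FAST t → push 78. Stack: [78]
LOAD_CONST → push 11. Stack: [78, 11]
BINARY_OP // → 78 // 11 = 7. Stack: [7]
LOAD_FAST_LOAD_FAST t,a → push 78,39. Stack: [7, 78, 39]
BINARY_OP // → 78 // 39 = 2. Stack: [7, 2]
BINARY_OP % → 7 % 2 = 1. Stack: [1]
STORE_FAST r → r=1. Stack: []
LOAD_FAST_LOAD_FAST r,r → push 1,1. Stack: [1, 1]
BINARY_OP * → 1 * 1 = 1. Stack: [1]
STORE_FAST w → w=1. Stack: []
LOAD_FAST_LOAD_FAST r,w → push 1,1. Stack: [1, 1]
BINARY_OP + → 1 + 1 = 2. Stack: [2]
LOAD_CONST → push 5. Stack: [2, 5]
LOAD_FAST a → push 39. Stack: [2, 5, 39]
BINARY_OP * → 5 * 39 = 195. Stack: [2, 195]
BINARY_OP ^ → 2 ^ 195 = 193. Stack: [193]
STORE_FAST z → z=193. Stack: []
LOAD_FAST_LOAD_FAST w,a → push 1,39. Stack: [1, 39]
BINARY_OP - → 1 - 39 = -38. Stack: [-38]
STORE_FAST v → v=-38. Stack: []
LOAD_CONST → push 5. Stack: [5]
LOAD_FAST w → push 1. Stack: [5, 1]
BINARY_OP // → 5 // 1 = 5. Stack: [5]
LOAD_FAST_LOAD_FAST a,v → push 39,-38. Stack: [5, 39, -38]
BINARY_OP ^ → 39 ^ -38 = -3. Stack: [5, -3]
BINARY_OP * → 5 * -3 = -15. Stack: [-15]
STORE_FAST v → v=-15. Stack: []
LOAD_FAST_LOAD_FAST a,z → push 39,193. Stack: [39, 193]
BINARY_OP * → 39 * 193 = 7527. Stack: [7527]
LOAD_CONST → push 3. Stack: [7527, 3]
BINARY_OP - → 7527 - 3 = 7524. Stack: [7524]
STORE_FAST t → t=7524. Stack: []
LOAD_FAST r → push 1. Stack: [1]
RETURN_VALUE → return 1.

7524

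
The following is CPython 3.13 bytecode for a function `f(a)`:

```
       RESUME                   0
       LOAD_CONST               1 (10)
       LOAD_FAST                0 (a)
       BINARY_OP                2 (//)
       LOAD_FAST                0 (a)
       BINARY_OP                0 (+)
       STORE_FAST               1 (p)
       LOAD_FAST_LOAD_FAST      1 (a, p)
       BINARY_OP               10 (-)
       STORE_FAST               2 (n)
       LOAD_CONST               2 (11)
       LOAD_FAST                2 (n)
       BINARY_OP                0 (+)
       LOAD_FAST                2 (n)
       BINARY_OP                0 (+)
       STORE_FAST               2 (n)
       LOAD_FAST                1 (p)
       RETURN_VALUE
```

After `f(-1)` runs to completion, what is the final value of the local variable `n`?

31

LOAD_CONST → push 10. Stack: [10]
LOAD_FAST a → push -1. Stack: [10, -1]
BINARY_OP // → 10 // -1 = -10. Stack: [-10]
LOAD_FAST a → push -1. Stack: [-10, -1]
BINARY_OP + → -10 + -1 = -11. Stack: [-11]
STORE_FAST p → p=-11. Stack: []
LOAD_FAST_LOAD_FAST a,p → push -1,-11. Stack: [-1, -11]
BINARY_OP - → -1 - -11 = 10. Stack: [10]
STORE_FAST n → n=10. Stack: []
LOAD_CONST → push 11. Stack: [11]
LOAD_FAST n → push 10. Stack: [11, 10]
BINARY_OP + → 11 + 10 = 21. Stack: [21]
LOAD_FAST n → push 10. Stack: [21, 10]
BINARY_OP + → 21 + 10 = 31. Stack: [31]
STORE_FAST n → n=31. Stack: []
LOAD_FAST p → push -11. Stack: [-11]
RETURN_VALUE → return -11.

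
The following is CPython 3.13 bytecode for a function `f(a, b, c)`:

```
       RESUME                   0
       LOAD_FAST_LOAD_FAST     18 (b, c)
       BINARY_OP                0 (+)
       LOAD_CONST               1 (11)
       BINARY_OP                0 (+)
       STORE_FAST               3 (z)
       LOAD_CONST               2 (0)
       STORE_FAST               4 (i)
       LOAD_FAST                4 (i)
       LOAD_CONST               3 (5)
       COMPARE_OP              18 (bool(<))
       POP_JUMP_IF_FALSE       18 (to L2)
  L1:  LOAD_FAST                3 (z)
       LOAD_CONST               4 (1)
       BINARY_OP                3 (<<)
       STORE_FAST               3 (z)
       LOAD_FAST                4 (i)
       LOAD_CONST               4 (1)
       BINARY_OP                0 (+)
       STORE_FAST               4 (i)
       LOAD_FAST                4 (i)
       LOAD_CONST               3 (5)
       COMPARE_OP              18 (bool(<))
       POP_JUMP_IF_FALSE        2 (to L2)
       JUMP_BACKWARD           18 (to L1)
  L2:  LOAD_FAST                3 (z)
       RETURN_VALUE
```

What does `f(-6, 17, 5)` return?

1056

LOAD_FAST_LOAD_FAST b,c → push 17,5
BINARY_OP + → 17 + 5 = 22
LOAD_CONST → push 11
BINARY_OP + → 22 + 11 = 33
STORE_FAST z → z=33
LOAD_CONST → push 0
STORE_FAST i → i=0
LOAD_FAST i → push 0
LOAD_CONST → push 5
COMPARE_OP bool(<) → 0 vs 5 = True
POP_JUMP_IF_FALSE → pop True; no jump
LOAD_FAST z → push 33
LOAD_CONST → push 1
BINARY_OP << → 33 << 1 = 66
STORE_FAST z → z=66
LOAD_FAST i → push 0
LOAD_CONST → push 1
BINARY_OP + → 0 + 1 = 1
STORE_FAST i → i=1
LOAD_FAST i → push 1
LOAD_CONST → push 5
COMPARE_OP bool(<) → 1 vs 5 = True
POP_JUMP_IF_FALSE → pop True; no jump
LOAD_FAST z → push 66
LOAD_CONST → push 1
BINARY_OP << → 66 << 1 = 132
STORE_FAST z → z=132
LOAD_FAST i → push 1
LOAD_CONST → push 1
BINARY_OP + → 1 + 1 = 2
STORE_FAST i → i=2
LOAD_FAST i → push 2
LOAD_CONST → push 5
COMPARE_OP bool(<) → 2 vs 5 = True
POP_JUMP_IF_FALSE → pop True; no jump
LOAD_FAST z → push 132
LOAD_CONST → push 1
BINARY_OP << → 132 << 1 = 264
STORE_FAST z → z=264
LOAD_FAST i → push 2
LOAD_CONST → push 1
BINARY_OP + → 2 + 1 = 3
STORE_FAST i → i=3
LOAD_FAST i → push 3
LOAD_CONST → push 5
COMPARE_OP bool(<) → 3 vs 5 = True
POP_JUMP_IF_FALSE → pop True; no jump
LOAD_FAST z → push 264
LOAD_CONST → push 1
BINARY_OP << → 264 << 1 = 528
STORE_FAST z → z=528
LOAD_FAST i → push 3
LOAD_CONST → push 1
BINARY_OP + → 3 + 1 = 4
STORE_FAST i → i=4
LOAD_FAST i → push 4
LOAD_CONST → push 5
COMPARE_OP bool(<) → 4 vs 5 = True
POP_JUMP_IF_FALSE → pop True; no jump
LOAD_FAST z → push 528
LOAD_CONST → push 1
BINARY_OP << → 528 << 1 = 1056
STORE_FAST z → z=1056
LOAD_FAST i → push 4
LOAD_CONST → push 1
BINARY_OP + → 4 + 1 = 5
STORE_FAST i → i=5
LOAD_FAST i → push 5
LOAD_CONST → push 5
COMPARE_OP bool(<) → 5 vs 5 = False
POP_JUMP_IF_FALSE → pop False; jump
LOAD_FAST z → push 1056
RETURN_VALUE → return 1056.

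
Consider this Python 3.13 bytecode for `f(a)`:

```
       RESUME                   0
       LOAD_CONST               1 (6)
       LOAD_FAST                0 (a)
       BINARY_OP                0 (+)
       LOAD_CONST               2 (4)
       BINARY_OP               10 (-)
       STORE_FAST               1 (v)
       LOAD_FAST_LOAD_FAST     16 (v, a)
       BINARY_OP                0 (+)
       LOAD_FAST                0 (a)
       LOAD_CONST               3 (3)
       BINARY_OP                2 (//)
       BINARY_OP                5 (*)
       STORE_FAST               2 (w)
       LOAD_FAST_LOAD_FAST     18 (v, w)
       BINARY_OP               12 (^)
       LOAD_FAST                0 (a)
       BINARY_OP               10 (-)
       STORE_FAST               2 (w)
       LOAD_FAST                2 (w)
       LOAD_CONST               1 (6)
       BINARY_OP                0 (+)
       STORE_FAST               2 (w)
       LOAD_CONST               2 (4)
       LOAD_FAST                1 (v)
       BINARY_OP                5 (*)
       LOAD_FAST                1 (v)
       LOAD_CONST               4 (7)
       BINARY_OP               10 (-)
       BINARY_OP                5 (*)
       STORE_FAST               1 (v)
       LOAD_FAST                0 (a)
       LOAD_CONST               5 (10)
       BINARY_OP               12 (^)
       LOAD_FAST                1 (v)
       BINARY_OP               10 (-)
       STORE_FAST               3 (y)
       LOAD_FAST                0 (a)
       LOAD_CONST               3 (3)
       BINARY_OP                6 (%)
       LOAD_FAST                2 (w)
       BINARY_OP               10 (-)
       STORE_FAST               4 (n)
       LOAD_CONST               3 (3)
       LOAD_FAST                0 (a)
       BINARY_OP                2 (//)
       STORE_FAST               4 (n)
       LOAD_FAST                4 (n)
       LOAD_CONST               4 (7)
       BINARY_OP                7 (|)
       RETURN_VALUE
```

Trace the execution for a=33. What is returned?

7

LOAD_CONST → push 6. Stack: [6]
LOAD_FAST a → push 33. Stack: [6, 33]
BINARY_OP + → 6 + 33 = 39. Stack: [39]
LOAD_CONST → push 4. Stack: [39, 4]
BINARY_OP - → 39 - 4 = 35. Stack: [35]
STORE_FAST v → v=35. Stack: []
LOAD_FAST_LOAD_FAST v,a → push 35,33. Stack: [35, 33]
BINARY_OP + → 35 + 33 = 68. Stack: [68]
LOAD_FAST a → push 33. Stack: [68, 33]
LOAD_CONST → push 3. Stack: [68, 33, 3]
BINARY_OP // → 33 // 3 = 11. Stack: [68, 11]
BINARY_OP * → 68 * 11 = 748. Stack: [748]
STORE_FAST w → w=748. Stack: []
LOAD_FAST_LOAD_FAST v,w → push 35,748. Stack: [35, 748]
BINARY_OP ^ → 35 ^ 748 = 719. Stack: [719]
LOAD_FAST a → push 33. Stack: [719, 33]
BINARY_OP - → 719 - 33 = 686. Stack: [686]
STORE_FAST w → w=686. Stack: []
LOAD_FAST w → push 686. Stack: [686]
LOAD_CONST → push 6. Stack: [686, 6]
BINARY_OP + → 686 + 6 = 692. Stack: [692]
STORE_FAST w → w=692. Stack: []
LOAD_CONST → push 4. Stack: [4]
LOAD_FAST v → push 35. Stack: [4, 35]
BINARY_OP * → 4 * 35 = 140. Stack: [140]
LOAD_FAST v → push 35. Stack: [140, 35]
LOAD_CONST → push 7. Stack: [140, 35, 7]
BINARY_OP - → 35 - 7 = 28. Stack: [140, 28]
BINARY_OP * → 140 * 28 = 3920. Stack: [3920]
STORE_FAST v → v=3920. Stack: []
LOAD_FAST a → push 33. Stack: [33]
LOAD_CONST → push 10. Stack: [33, 10]
BINARY_OP ^ → 33 ^ 10 = 43. Stack: [43]
LOAD_FAST v → push 3920. Stack: [43, 3920]
BINARY_OP - → 43 - 3920 = -3877. Stack: [-3877]
STORE_FAST y → y=-3877. Stack: []
LOAD_FAST a → push 33. Stack: [33]
LOAD_CONST → push 3. Stack: [33, 3]
BINARY_OP % → 33 % 3 = 0. Stack: [0]
LOAD_FAST w → push 692. Stack: [0, 692]
BINARY_OP - → 0 - 692 = -692. Stack: [-692]
STORE_FAST n → n=-692. Stack: []
LOAD_CONST → push 3. Stack: [3]
LOAD_FAST a → push 33. Stack: [3, 33]
BINARY_OP // → 3 // 33 = 0. Stack: [0]
STORE_FAST n → n=0. Stack: []
LOAD_FAST n → push 0. Stack: [0]
LOAD_CONST → push 7. Stack: [0, 7]
BINARY_OP | → 0 | 7 = 7. Stack: [7]
RETURN_VALUE → return 7.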